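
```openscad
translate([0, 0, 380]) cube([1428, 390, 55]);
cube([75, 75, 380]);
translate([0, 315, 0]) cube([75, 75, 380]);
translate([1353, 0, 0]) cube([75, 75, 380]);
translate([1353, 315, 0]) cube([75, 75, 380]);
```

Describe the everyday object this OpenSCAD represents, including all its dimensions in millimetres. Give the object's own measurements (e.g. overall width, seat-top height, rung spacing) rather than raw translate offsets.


A bench: a 1428×390 mm seat slab, 55 mm thick, top at z = 435 mm, on four 75×75 mm square legs flush with the seat corners and standing on z = 0.


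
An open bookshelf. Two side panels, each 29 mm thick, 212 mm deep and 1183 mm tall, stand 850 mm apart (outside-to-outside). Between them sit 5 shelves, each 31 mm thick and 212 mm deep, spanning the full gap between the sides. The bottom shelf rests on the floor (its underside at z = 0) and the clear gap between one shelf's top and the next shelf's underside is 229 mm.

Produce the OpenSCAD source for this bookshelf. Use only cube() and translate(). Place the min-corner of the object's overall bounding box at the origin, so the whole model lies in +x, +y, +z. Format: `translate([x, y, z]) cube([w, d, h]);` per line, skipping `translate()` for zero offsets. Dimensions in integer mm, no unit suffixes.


cube([29, 212, 1183]);
translate([821, 0, 0]) cube([29, 212, 1183]);
translate([29, 0, 0]) cube([792, 212, 31]);
translate([29, 0, 260]) cube([792, 212, 31]);
translate([29, 0, 520]) cube([792, 212, 31]);
translate([29, 0, 780]) cube([792, 212, 31]);
translate([29, 0, 1040]) cube([792, 212, 31]);


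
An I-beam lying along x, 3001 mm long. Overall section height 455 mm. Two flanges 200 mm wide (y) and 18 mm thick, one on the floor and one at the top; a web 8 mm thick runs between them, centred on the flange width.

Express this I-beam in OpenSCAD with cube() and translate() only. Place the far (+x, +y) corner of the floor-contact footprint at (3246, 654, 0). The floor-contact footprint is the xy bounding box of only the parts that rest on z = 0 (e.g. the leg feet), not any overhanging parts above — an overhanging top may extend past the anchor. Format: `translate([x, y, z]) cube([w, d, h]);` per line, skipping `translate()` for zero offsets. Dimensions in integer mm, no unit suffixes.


translate([245, 454, 0]) cube([3001, 200, 18]);
translate([245, 550, 18]) cube([3001, 8, 419]);
translate([245, 454, 437]) cube([3001, 200, 18]);


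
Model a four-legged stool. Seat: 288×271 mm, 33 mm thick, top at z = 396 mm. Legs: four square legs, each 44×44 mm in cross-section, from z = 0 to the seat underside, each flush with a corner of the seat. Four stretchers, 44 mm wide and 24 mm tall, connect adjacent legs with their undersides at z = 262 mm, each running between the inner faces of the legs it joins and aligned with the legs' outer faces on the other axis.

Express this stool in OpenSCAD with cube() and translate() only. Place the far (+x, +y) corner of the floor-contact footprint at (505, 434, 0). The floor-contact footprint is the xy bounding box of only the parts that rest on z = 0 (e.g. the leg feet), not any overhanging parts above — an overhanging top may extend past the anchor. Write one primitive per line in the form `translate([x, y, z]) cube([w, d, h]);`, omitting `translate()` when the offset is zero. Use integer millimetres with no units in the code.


// leg_h = 396 - 33 = 363
// stretcher span = 288 - 2*44 = 200
translate([217, 163, 363]) cube([288, 271, 33]);
translate([217, 163, 0]) cube([44, 44, 363]);
translate([461, 163, 0]) cube([44, 44, 363]);
translate([217, 390, 0]) cube([44, 44, 363]);
translate([461, 390, 0]) cube([44, 44, 363]);
translate([261, 163, 262]) cube([200, 44, 24]);
translate([261, 390, 262]) cube([200, 44, 24]);
translate([217, 207, 262]) cube([44, 183, 24]);
translate([461, 207, 262]) cube([44, 183, 24]);


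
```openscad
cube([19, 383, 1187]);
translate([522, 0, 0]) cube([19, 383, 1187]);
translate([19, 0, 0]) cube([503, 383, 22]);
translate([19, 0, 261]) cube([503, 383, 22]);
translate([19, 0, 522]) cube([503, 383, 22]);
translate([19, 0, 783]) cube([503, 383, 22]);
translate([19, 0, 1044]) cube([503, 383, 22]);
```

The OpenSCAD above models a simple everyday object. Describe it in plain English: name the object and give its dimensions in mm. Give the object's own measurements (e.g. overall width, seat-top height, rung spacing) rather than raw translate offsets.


An open bookshelf. Two side panels, each 19 mm thick, 383 mm deep and 1187 mm tall, stand 541 mm apart (outside-to-outside). Between them sit 5 shelves, each 22 mm thick and 383 mm deep, spanning the full gap between the sides. The bottom shelf rests on the floor (its underside at z = 0) and the clear gap between one shelf's top and the next shelf's underside is 239 mm.


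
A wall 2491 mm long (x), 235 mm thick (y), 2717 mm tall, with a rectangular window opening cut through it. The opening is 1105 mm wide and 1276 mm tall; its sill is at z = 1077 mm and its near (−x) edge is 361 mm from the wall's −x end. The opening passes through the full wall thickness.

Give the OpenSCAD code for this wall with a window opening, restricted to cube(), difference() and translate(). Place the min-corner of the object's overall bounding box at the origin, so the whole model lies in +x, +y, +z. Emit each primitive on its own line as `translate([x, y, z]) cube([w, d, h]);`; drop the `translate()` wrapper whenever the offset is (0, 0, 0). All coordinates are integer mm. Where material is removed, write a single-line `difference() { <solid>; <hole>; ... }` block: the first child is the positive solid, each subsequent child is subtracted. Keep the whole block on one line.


difference() { cube([2491, 235, 2717]); translate([361, 0, 1077]) cube([1105, 235, 1276]); }


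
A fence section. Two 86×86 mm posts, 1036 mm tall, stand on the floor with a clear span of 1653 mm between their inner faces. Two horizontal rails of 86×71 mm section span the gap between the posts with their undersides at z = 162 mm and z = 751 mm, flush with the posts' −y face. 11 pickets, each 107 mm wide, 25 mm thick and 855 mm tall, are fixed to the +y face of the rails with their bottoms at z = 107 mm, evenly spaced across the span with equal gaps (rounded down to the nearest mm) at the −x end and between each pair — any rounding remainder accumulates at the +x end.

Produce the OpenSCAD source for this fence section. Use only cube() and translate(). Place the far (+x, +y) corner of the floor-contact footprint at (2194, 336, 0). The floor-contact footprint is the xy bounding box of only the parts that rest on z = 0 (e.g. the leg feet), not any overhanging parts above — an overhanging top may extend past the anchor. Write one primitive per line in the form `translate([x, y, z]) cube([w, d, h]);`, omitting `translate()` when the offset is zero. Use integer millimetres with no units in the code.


translate([369, 250, 0]) cube([86, 86, 1036]);
translate([2108, 250, 0]) cube([86, 86, 1036]);
translate([455, 250, 162]) cube([1653, 86, 71]);
translate([455, 250, 751]) cube([1653, 86, 71]);
translate([494, 336, 107]) cube([107, 25, 855]);
translate([640, 336, 107]) cube([107, 25, 855]);
translate([786, 336, 107]) cube([107, 25, 855]);
translate([932, 336, 107]) cube([107, 25, 855]);
translate([1078, 336, 107]) cube([107, 25, 855]);
translate([1224, 336, 107]) cube([107, 25, 855]);
translate([1370, 336, 107]) cube([107, 25, 855]);
translate([1516, 336, 107]) cube([107, 25, 855]);
translate([1662, 336, 107]) cube([107, 25, 855]);
translate([1808, 336, 107]) cube([107, 25, 855]);
translate([1954, 336, 107]) cube([107, 25, 855]);


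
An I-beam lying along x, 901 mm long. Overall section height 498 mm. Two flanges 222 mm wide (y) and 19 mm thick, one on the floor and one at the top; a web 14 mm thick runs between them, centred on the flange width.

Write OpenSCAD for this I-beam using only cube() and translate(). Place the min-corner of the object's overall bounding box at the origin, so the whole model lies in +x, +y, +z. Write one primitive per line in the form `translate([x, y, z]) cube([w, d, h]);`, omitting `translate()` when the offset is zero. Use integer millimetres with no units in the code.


cube([901, 222, 19]);
translate([0, 104, 19]) cube([901, 14, 460]);
translate([0, 0, 479]) cube([901, 222, 19]);


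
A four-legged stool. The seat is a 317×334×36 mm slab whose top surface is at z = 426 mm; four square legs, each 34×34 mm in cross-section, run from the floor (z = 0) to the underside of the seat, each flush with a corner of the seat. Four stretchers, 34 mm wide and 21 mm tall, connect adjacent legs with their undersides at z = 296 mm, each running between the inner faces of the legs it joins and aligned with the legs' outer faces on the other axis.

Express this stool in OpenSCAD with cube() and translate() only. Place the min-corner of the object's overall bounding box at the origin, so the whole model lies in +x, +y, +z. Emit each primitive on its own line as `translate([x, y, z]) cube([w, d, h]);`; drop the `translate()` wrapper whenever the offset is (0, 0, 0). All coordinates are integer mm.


// leg_h = 426 - 36 = 390
// stretcher span = 317 - 2*34 = 249
translate([0, 0, 390]) cube([317, 334, 36]);
cube([34, 34, 390]);
translate([283, 0, 0]) cube([34, 34, 390]);
translate([0, 300, 0]) cube([34, 34, 390]);
translate([283, 300, 0]) cube([34, 34, 390]);
translate([34, 0, 296]) cube([249, 34, 21]);
translate([34, 300, 296]) cube([249, 34, 21]);
translate([0, 34, 296]) cube([34, 266, 21]);
translate([283, 34, 296]) cube([34, 266, 21]);


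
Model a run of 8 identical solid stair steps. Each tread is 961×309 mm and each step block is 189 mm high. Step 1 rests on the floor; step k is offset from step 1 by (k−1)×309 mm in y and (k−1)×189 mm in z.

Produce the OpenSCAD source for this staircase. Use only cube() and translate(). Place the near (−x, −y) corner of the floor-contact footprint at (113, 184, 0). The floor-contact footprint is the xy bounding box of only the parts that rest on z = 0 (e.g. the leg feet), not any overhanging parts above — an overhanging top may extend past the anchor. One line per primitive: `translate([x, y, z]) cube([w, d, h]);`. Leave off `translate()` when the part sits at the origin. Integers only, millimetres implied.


translate([113, 184, 0]) cube([961, 309, 189]);
translate([113, 493, 189]) cube([961, 309, 189]);
translate([113, 802, 378]) cube([961, 309, 189]);
translate([113, 1111, 567]) cube([961, 309, 189]);
translate([113, 1420, 756]) cube([961, 309, 189]);
translate([113, 1729, 945]) cube([961, 309, 189]);
translate([113, 2038, 1134]) cube([961, 309, 189]);
translate([113, 2347, 1323]) cube([961, 309, 189]);


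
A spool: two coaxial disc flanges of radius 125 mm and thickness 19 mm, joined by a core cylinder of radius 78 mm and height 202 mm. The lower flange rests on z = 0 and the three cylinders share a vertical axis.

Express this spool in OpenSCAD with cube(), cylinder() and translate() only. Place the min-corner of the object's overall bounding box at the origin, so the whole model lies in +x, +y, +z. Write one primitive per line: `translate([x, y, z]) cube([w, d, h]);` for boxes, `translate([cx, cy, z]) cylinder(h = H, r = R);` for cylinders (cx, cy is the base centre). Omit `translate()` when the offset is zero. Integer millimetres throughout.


translate([125, 125, 0]) cylinder(h = 19, r = 125);
translate([125, 125, 19]) cylinder(h = 202, r = 78);
translate([125, 125, 221]) cylinder(h = 19, r = 125);


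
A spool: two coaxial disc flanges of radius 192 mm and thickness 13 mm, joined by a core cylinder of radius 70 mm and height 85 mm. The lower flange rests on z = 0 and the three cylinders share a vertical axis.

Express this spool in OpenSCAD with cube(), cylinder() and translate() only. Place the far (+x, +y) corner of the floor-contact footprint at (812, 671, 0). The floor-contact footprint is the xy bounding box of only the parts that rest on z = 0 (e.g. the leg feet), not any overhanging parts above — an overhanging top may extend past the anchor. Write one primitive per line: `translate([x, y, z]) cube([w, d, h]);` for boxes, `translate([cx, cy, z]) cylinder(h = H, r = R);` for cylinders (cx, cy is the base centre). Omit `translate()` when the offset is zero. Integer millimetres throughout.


translate([620, 479, 0]) cylinder(h = 13, r = 192);
translate([620, 479, 13]) cylinder(h = 85, r = 70);
translate([620, 479, 98]) cylinder(h = 13, r = 192);


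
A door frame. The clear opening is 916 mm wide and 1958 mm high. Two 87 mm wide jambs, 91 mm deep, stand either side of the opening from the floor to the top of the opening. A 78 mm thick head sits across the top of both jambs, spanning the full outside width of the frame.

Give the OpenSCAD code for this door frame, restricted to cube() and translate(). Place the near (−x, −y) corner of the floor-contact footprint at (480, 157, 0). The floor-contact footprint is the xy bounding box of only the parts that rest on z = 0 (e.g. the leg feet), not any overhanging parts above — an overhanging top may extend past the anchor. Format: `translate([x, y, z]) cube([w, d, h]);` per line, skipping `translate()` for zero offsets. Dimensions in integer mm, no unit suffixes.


translate([480, 157, 0]) cube([87, 91, 1958]);
translate([1483, 157, 0]) cube([87, 91, 1958]);
translate([480, 157, 1958]) cube([1090, 91, 78]);


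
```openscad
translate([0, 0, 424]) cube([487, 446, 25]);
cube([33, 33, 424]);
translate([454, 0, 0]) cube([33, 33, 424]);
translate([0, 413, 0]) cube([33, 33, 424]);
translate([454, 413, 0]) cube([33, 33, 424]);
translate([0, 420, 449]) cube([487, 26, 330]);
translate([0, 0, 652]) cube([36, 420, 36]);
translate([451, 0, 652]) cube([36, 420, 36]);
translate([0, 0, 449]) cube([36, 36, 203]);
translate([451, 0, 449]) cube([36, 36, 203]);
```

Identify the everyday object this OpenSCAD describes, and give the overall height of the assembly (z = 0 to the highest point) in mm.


A chair. The overall height is 779 mm.

A slab on four corner posts with a tall panel at the back — a chair. The seat slab sits at z = 424 with thickness 25, and the 330 mm backrest starts at the seat top, so the overall height is 424 + 25 + 330 = 779 mm.


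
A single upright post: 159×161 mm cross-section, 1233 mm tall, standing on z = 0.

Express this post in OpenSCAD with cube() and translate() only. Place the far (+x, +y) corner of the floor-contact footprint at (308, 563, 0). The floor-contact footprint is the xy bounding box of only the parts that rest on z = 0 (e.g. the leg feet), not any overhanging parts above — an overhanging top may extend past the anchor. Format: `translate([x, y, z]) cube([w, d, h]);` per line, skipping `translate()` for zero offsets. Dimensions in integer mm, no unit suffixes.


translate([149, 402, 0]) cube([159, 161, 1233]);


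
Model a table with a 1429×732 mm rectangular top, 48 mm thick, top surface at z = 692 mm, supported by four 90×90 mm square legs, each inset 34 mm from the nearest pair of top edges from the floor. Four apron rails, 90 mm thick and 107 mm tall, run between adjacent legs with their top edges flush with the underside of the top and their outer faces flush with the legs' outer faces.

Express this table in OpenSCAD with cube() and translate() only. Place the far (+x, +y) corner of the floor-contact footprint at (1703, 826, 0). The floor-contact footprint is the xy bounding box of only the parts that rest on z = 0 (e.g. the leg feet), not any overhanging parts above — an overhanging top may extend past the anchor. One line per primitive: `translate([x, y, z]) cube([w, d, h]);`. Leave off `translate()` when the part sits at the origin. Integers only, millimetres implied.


translate([308, 128, 644]) cube([1429, 732, 48]);
translate([342, 162, 0]) cube([90, 90, 644]);
translate([1613, 162, 0]) cube([90, 90, 644]);
translate([342, 736, 0]) cube([90, 90, 644]);
translate([1613, 736, 0]) cube([90, 90, 644]);
translate([432, 162, 537]) cube([1181, 90, 107]);
translate([432, 736, 537]) cube([1181, 90, 107]);
translate([342, 252, 537]) cube([90, 484, 107]);
translate([1613, 252, 537]) cube([90, 484, 107]);


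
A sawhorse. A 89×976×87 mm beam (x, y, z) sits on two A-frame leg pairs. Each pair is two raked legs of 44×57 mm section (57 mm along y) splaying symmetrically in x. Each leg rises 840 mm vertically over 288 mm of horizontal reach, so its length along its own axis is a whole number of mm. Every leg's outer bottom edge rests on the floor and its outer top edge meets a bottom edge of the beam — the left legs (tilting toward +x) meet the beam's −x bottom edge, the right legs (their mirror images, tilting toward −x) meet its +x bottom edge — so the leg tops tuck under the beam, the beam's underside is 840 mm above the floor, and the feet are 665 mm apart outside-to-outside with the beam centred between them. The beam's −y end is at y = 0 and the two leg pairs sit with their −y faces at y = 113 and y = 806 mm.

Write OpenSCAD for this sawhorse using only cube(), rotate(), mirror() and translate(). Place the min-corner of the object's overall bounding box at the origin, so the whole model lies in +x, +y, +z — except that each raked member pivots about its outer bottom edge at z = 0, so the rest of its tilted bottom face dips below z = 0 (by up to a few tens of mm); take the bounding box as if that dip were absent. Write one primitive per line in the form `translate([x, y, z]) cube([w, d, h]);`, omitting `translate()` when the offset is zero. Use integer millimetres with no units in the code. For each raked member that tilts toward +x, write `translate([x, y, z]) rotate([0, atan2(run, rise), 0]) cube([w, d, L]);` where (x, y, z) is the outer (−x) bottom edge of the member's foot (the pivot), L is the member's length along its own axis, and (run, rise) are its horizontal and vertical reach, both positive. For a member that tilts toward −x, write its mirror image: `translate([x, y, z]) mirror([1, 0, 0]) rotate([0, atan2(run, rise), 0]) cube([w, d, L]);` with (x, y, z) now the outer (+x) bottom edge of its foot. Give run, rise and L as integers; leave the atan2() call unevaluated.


// leg length = √(288² + 840²) = 888
// right-leg outer foot x = 2·288 + 89 = 665
// beam min-corner = (288, 0, 840)
translate([288, 0, 840]) cube([89, 976, 87]);
translate([0, 113, 0]) rotate([0, atan2(288, 840), 0]) cube([44, 57, 888]);
translate([665, 113, 0]) mirror([1, 0, 0]) rotate([0, atan2(288, 840), 0]) cube([44, 57, 888]);
translate([0, 806, 0]) rotate([0, atan2(288, 840), 0]) cube([44, 57, 888]);
translate([665, 806, 0]) mirror([1, 0, 0]) rotate([0, atan2(288, 840), 0]) cube([44, 57, 888]);


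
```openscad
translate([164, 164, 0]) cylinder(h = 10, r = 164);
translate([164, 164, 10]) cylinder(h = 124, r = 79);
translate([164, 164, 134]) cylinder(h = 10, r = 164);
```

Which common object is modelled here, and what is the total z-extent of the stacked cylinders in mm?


A spool. The overall height is 144 mm.

Three coaxial cylinders, large–small–large — a spool. Two 10 mm flanges and a 124 mm core give 10 + 124 + 10 = 144 mm.


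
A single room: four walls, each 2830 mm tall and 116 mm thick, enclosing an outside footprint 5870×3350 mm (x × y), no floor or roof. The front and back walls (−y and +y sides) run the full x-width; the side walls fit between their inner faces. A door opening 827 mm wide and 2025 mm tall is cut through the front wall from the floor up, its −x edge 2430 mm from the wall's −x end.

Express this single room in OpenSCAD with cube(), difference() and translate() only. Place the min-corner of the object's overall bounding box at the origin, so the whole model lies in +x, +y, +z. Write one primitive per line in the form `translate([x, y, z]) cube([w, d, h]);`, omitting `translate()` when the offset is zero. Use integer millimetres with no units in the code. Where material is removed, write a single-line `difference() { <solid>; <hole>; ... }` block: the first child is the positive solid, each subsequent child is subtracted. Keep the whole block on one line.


difference() { cube([5870, 116, 2830]); translate([2430, 0, 0]) cube([827, 116, 2025]); }
translate([0, 3234, 0]) cube([5870, 116, 2830]);
translate([0, 116, 0]) cube([116, 3118, 2830]);
translate([5754, 116, 0]) cube([116, 3118, 2830]);


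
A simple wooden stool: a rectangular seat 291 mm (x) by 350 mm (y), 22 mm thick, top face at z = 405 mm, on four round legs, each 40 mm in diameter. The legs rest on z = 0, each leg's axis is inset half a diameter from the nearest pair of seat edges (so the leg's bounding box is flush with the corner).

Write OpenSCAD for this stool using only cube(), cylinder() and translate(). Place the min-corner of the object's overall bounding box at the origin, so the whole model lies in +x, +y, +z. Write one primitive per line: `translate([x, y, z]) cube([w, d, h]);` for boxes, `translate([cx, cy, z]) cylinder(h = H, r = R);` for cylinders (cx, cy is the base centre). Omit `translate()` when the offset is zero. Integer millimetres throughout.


translate([0, 0, 383]) cube([291, 350, 22]);
translate([20, 20, 0]) cylinder(h = 383, r = 20);
translate([271, 20, 0]) cylinder(h = 383, r = 20);
translate([20, 330, 0]) cylinder(h = 383, r = 20);
translate([271, 330, 0]) cylinder(h = 383, r = 20);


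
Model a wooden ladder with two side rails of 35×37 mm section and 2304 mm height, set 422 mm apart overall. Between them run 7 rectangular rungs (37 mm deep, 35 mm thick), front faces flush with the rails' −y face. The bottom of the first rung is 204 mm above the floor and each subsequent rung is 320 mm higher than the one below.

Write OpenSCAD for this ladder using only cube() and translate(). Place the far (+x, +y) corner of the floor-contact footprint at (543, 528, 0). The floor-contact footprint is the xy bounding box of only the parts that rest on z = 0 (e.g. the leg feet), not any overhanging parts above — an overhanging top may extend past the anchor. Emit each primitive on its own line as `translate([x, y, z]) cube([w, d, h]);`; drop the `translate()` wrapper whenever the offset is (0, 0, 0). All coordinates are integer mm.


translate([121, 491, 0]) cube([35, 37, 2304]);
translate([508, 491, 0]) cube([35, 37, 2304]);
translate([156, 491, 204]) cube([352, 37, 35]);
translate([156, 491, 524]) cube([352, 37, 35]);
translate([156, 491, 844]) cube([352, 37, 35]);
translate([156, 491, 1164]) cube([352, 37, 35]);
translate([156, 491, 1484]) cube([352, 37, 35]);
translate([156, 491, 1804]) cube([352, 37, 35]);
translate([156, 491, 2124]) cube([352, 37, 35]);


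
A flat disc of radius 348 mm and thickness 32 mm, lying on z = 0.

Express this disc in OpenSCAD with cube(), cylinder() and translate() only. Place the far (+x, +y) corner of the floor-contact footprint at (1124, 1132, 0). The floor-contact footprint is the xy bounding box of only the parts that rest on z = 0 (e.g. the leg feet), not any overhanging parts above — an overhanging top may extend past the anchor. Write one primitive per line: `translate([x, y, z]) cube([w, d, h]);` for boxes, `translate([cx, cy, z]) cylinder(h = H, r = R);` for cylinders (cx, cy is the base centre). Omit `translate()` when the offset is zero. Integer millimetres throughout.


translate([776, 784, 0]) cylinder(h = 32, r = 348);


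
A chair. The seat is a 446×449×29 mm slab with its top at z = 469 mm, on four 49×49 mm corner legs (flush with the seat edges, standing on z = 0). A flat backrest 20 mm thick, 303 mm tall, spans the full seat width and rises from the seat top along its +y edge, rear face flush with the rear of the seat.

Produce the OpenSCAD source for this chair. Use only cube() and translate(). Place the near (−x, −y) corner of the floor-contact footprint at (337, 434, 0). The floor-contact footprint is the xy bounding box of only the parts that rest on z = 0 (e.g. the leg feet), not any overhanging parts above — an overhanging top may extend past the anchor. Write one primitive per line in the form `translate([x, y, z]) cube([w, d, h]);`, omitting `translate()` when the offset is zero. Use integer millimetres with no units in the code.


// leg_h = 469 - 29 = 440
translate([337, 434, 440]) cube([446, 449, 29]);
translate([337, 434, 0]) cube([49, 49, 440]);
translate([734, 434, 0]) cube([49, 49, 440]);
translate([337, 834, 0]) cube([49, 49, 440]);
translate([734, 834, 0]) cube([49, 49, 440]);
translate([337, 863, 469]) cube([446, 20, 303]);


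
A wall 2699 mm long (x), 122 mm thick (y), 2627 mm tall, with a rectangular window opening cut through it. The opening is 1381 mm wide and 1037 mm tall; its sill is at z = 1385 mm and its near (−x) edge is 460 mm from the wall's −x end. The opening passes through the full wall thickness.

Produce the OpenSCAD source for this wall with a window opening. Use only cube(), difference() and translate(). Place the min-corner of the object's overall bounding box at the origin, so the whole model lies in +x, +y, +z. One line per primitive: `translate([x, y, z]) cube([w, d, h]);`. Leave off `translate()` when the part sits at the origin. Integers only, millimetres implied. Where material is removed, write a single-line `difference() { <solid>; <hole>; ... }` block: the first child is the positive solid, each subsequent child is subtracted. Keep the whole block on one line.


difference() { cube([2699, 122, 2627]); translate([460, 0, 1385]) cube([1381, 122, 1037]); }


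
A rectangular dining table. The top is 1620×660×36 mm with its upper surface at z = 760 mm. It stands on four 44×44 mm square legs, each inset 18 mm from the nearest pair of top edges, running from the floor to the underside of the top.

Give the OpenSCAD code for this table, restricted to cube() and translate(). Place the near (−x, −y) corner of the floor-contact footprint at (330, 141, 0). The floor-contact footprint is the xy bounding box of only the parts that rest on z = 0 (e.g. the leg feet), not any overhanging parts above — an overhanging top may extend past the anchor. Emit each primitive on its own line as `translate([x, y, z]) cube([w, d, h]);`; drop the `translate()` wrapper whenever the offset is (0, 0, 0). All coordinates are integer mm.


translate([312, 123, 724]) cube([1620, 660, 36]);
translate([330, 141, 0]) cube([44, 44, 724]);
translate([1870, 141, 0]) cube([44, 44, 724]);
translate([330, 721, 0]) cube([44, 44, 724]);
translate([1870, 721, 0]) cube([44, 44, 724]);


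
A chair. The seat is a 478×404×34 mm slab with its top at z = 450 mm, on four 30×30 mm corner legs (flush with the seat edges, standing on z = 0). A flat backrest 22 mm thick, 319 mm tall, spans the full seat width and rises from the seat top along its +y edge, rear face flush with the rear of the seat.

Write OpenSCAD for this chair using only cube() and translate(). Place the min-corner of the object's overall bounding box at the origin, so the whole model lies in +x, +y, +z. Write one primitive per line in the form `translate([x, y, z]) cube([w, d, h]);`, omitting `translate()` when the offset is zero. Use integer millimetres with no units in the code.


translate([0, 0, 416]) cube([478, 404, 34]);
cube([30, 30, 416]);
translate([448, 0, 0]) cube([30, 30, 416]);
translate([0, 374, 0]) cube([30, 30, 416]);
translate([448, 374, 0]) cube([30, 30, 416]);
translate([0, 382, 450]) cube([478, 22, 319]);


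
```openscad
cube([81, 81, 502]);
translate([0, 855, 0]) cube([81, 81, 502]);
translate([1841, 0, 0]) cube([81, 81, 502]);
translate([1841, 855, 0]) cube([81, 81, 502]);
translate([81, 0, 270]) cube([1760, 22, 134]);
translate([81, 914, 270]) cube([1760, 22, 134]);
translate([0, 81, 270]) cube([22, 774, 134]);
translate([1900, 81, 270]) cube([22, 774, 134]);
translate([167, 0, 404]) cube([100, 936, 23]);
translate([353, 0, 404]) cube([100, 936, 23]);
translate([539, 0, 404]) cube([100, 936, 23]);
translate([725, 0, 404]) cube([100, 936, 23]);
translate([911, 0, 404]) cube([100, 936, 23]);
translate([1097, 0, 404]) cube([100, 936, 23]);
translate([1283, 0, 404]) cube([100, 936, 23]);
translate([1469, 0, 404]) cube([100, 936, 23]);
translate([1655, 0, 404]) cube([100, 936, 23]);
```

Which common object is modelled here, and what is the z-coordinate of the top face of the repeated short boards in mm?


A bed frame. The slat-top height is 427 mm.

Four posts, four rails, and a row of slats — a bed frame. Slats sit on the rails at z = 270 + 134 = 404; with slat thickness 23, the top is 427 mm.


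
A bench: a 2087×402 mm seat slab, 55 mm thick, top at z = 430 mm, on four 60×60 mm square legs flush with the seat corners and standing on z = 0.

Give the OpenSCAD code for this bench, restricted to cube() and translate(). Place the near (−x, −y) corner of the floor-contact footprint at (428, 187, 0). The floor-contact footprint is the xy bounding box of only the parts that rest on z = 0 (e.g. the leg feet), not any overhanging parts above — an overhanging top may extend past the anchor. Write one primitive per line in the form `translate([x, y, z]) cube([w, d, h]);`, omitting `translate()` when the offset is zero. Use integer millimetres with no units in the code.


// leg_h = 430 − 55 = 375
translate([428, 187, 375]) cube([2087, 402, 55]);
translate([428, 187, 0]) cube([60, 60, 375]);
translate([428, 529, 0]) cube([60, 60, 375]);
translate([2455, 187, 0]) cube([60, 60, 375]);
translate([2455, 529, 0]) cube([60, 60, 375]);


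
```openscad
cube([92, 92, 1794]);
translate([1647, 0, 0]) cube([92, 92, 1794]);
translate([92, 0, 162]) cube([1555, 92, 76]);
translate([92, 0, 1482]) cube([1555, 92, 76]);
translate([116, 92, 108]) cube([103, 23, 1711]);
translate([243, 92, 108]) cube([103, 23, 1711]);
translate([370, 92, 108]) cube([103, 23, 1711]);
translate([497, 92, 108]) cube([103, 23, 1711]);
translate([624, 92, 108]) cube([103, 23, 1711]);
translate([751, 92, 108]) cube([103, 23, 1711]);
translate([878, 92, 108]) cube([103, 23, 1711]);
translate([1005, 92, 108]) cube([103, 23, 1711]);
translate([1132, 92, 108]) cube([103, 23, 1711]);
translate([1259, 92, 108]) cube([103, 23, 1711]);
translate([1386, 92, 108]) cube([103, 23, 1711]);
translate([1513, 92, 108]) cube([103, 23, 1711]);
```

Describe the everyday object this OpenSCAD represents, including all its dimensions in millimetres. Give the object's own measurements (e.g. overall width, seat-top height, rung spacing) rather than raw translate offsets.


A fence section. Two 92×92 mm posts, 1794 mm tall, stand on the floor with a clear span of 1555 mm between their inner faces. Two horizontal rails of 92×76 mm section span the gap between the posts with their undersides at z = 162 mm and z = 1482 mm, flush with the posts' −y face. 12 pickets, each 103 mm wide, 23 mm thick and 1711 mm tall, are fixed to the +y face of the rails with their bottoms at z = 108 mm, spaced across the span with a 24 mm gap after the −x post and between neighbouring pickets, with 31 mm left before the +x post.


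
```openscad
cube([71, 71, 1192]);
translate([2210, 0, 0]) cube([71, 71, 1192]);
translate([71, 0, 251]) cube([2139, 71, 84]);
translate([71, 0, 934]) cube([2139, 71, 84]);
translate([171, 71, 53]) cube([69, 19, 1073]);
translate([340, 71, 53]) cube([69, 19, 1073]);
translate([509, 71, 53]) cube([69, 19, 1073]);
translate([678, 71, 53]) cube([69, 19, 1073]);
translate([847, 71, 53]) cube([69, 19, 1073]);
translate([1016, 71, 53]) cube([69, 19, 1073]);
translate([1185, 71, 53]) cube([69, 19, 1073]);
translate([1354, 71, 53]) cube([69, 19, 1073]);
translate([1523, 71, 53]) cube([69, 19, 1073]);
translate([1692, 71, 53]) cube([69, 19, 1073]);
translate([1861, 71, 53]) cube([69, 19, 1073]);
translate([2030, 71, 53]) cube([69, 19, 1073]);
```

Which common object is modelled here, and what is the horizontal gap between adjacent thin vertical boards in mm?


A fence section. The picket gap is 100 mm.

Two posts, two rails, 12 pickets — a fence section. Span 2139 mm holds 12 pickets of 69 mm with 13 equal gaps: ⌊(2139 − 12·69) / 13⌋ = 100 mm.


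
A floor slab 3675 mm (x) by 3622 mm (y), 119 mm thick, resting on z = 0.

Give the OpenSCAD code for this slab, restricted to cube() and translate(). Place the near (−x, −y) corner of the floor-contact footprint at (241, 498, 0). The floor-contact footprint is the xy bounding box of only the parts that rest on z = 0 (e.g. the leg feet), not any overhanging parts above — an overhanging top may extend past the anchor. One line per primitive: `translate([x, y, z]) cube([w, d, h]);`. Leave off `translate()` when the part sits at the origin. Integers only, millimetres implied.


translate([241, 498, 0]) cube([3675, 3622, 119]);


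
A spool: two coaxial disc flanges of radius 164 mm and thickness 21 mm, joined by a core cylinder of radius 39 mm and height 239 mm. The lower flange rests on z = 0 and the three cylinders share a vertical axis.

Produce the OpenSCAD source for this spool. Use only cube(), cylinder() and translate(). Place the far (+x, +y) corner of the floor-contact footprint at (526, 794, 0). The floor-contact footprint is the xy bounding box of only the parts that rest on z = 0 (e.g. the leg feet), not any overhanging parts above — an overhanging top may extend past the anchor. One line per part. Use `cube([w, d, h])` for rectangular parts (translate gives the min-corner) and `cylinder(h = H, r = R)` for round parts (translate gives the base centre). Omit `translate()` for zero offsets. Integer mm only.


translate([362, 630, 0]) cylinder(h = 21, r = 164);
translate([362, 630, 21]) cylinder(h = 239, r = 39);
translate([362, 630, 260]) cylinder(h = 21, r = 164);


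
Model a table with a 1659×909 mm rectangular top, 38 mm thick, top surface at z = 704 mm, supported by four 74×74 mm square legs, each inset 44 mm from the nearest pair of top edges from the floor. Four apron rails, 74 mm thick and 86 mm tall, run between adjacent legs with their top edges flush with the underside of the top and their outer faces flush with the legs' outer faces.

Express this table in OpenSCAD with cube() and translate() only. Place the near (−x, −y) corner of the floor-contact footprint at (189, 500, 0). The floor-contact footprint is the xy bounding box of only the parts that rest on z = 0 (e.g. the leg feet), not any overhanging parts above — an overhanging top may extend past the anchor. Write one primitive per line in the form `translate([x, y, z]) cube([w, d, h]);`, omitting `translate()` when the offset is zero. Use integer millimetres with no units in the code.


translate([145, 456, 666]) cube([1659, 909, 38]);
translate([189, 500, 0]) cube([74, 74, 666]);
translate([1686, 500, 0]) cube([74, 74, 666]);
translate([189, 1247, 0]) cube([74, 74, 666]);
translate([1686, 1247, 0]) cube([74, 74, 666]);
translate([263, 500, 580]) cube([1423, 74, 86]);
translate([263, 1247, 580]) cube([1423, 74, 86]);
translate([189, 574, 580]) cube([74, 673, 86]);
translate([1686, 574, 580]) cube([74, 673, 86]);


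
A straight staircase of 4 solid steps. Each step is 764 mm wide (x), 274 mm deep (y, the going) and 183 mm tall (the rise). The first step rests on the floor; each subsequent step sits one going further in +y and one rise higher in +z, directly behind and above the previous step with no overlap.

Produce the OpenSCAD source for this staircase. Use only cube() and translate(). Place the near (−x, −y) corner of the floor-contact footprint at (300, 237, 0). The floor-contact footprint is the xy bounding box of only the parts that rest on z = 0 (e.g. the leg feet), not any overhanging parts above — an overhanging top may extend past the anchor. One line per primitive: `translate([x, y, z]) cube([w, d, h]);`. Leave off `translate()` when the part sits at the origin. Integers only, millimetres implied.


translate([300, 237, 0]) cube([764, 274, 183]);
translate([300, 511, 183]) cube([764, 274, 183]);
translate([300, 785, 366]) cube([764, 274, 183]);
translate([300, 1059, 549]) cube([764, 274, 183]);


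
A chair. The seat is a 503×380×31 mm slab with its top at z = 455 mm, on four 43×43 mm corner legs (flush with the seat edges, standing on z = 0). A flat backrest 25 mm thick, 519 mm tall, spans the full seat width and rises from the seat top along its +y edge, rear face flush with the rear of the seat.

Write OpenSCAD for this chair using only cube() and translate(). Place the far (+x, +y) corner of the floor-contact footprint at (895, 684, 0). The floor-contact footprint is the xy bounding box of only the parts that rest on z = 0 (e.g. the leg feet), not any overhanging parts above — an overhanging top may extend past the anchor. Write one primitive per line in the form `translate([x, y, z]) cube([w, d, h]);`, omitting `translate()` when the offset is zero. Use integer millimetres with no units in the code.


translate([392, 304, 424]) cube([503, 380, 31]);
translate([392, 304, 0]) cube([43, 43, 424]);
translate([852, 304, 0]) cube([43, 43, 424]);
translate([392, 641, 0]) cube([43, 43, 424]);
translate([852, 641, 0]) cube([43, 43, 424]);
translate([392, 659, 455]) cube([503, 25, 519]);


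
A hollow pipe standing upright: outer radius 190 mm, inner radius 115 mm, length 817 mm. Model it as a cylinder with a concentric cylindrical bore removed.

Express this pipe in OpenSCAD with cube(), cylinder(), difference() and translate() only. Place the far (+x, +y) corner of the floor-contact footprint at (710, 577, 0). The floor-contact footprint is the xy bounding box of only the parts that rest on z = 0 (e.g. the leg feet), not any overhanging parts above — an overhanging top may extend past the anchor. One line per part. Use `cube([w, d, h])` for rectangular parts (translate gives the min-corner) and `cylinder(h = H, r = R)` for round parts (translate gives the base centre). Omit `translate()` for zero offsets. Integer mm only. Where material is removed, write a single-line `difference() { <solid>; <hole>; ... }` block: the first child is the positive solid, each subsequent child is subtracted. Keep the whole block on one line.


difference() { translate([520, 387, 0]) cylinder(h = 817, r = 190); translate([520, 387, 0]) cylinder(h = 817, r = 115); }


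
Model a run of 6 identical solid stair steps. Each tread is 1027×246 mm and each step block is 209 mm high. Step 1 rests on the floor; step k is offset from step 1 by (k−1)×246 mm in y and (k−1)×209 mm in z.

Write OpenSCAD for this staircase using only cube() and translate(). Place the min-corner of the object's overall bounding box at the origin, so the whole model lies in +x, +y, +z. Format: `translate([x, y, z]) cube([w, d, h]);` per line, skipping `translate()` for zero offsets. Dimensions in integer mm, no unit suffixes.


cube([1027, 246, 209]);
translate([0, 246, 209]) cube([1027, 246, 209]);
translate([0, 492, 418]) cube([1027, 246, 209]);
translate([0, 738, 627]) cube([1027, 246, 209]);
translate([0, 984, 836]) cube([1027, 246, 209]);
translate([0, 1230, 1045]) cube([1027, 246, 209]);


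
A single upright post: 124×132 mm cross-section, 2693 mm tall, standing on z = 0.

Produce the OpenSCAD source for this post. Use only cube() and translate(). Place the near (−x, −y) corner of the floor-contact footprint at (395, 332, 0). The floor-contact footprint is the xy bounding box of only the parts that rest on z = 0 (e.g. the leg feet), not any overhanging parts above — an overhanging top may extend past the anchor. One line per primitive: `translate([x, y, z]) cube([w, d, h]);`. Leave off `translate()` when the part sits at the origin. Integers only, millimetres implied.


translate([395, 332, 0]) cube([124, 132, 2693]);


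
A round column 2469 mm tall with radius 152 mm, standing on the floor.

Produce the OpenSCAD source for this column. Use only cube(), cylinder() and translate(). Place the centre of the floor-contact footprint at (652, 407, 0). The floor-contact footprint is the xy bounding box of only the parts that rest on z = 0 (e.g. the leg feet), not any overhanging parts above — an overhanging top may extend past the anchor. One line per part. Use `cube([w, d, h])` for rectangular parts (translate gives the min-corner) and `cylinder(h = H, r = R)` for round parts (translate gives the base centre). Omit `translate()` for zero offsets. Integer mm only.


translate([652, 407, 0]) cylinder(h = 2469, r = 152);
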